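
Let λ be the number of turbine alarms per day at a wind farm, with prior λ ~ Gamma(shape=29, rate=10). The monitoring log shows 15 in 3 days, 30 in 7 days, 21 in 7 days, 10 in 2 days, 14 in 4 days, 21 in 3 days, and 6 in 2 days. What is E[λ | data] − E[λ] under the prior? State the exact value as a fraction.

179/190

Total count: 15 + 30 + 21 + 10 + 14 + 21 + 6 = 117.
Total exposure: 3 + 7 + 7 + 2 + 4 + 3 + 2 = 28 days.
Posterior: α' = 29 + 117 = 146, β' = 10 + 28 = 38.
Posterior mean = 146/38 = 73/19; prior mean = 29/10 = 29/10. Difference = 73/19 − 29/10 = 179/190.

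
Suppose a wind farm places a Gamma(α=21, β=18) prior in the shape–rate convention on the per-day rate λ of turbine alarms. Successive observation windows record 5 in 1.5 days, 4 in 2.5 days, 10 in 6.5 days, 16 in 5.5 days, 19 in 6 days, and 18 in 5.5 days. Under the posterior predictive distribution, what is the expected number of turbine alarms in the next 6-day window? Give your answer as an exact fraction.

Total count: 5 + 4 + 10 + 16 + 19 + 18 = 72.
Total exposure: 1.5 + 2.5 + 6.5 + 5.5 + 6 + 5.5 = 27.5 days.
The Gamma prior is conjugate for the Poisson rate, so λ | data ~ Gamma(21+72, 18+27.5) = Gamma(93, 91/2).
Predictive mean over a 6-day window = T·E[λ|data] = 6·93/(91/2) = 1116/91.

1116/91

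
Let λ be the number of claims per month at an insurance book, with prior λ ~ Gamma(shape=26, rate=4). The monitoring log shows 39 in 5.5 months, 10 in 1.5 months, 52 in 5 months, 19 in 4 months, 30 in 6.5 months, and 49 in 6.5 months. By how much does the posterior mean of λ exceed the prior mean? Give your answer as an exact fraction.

7/22

Total count: 39 + 10 + 52 + 19 + 30 + 49 = 199.
Total exposure: 5.5 + 1.5 + 5 + 4 + 6.5 + 6.5 = 29 months.
Conjugate update: add total count to the shape and total exposure to the rate, giving Gamma(225, 33).
Posterior mean = 225/33 = 75/11; prior mean = 26/4 = 13/2. Difference = 75/11 − 13/2 = 7/22.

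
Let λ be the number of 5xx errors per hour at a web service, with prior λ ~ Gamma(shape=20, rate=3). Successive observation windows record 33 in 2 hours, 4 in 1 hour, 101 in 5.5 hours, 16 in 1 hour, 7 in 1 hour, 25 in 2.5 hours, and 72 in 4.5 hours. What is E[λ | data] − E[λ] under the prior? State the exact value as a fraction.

Total count: 33 + 4 + 101 + 16 + 7 + 25 + 72 = 258.
Total exposure: 2 + 1 + 5.5 + 1 + 1 + 2.5 + 4.5 = 17.5 hours.
Conjugate update: add total count to the shape and total exposure to the rate, giving Gamma(278, 41/2).
Posterior mean = 278/(41/2) = 556/41; prior mean = 20/3 = 20/3. Difference = 556/41 − 20/3 = 848/123.

848/123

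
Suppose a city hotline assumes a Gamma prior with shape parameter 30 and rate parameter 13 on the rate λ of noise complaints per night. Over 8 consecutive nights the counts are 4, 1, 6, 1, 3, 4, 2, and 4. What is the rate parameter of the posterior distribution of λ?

Total count: 4 + 1 + 6 + 1 + 3 + 4 + 2 + 4 = 25.
Total exposure: 8 nights.
Gamma(α, β) with Poisson data over total exposure Σt gives posterior Gamma(α+Σx, β+Σt) = Gamma(55, 21).

21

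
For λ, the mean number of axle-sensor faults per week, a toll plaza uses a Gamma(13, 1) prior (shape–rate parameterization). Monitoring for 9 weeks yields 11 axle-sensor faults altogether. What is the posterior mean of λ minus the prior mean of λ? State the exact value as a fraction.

Total count 11 over total exposure 9 weeks.
Gamma(α, β) with Poisson data over total exposure Σt gives posterior Gamma(α+Σx, β+Σt) = Gamma(24, 10).
Posterior mean = 24/10 = 12/5; prior mean = 13/1 = 13. Difference = 12/5 − 13 = -53/5.

-53/5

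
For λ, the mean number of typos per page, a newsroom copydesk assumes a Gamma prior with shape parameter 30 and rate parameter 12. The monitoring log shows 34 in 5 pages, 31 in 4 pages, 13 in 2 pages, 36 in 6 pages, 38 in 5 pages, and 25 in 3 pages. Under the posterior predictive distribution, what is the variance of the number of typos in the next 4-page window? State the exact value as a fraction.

Total count: 34 + 31 + 13 + 36 + 38 + 25 = 177.
Total exposure: 5 + 4 + 2 + 6 + 5 + 3 = 25 pages.
The Gamma prior is conjugate for the Poisson rate, so λ | data ~ Gamma(30+177, 12+25) = Gamma(207, 37).
The posterior predictive for a window of length T is Negative Binomial with variance T·α'·(β'+T)/β'² = 4·207·41/1369 = 33948/1369.

33948/1369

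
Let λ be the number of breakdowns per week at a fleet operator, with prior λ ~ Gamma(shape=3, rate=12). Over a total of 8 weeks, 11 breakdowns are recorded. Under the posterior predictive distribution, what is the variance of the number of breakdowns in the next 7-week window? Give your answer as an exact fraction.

Total count 11 over total exposure 8 weeks.
Gamma(α, β) with Poisson data over total exposure Σt gives posterior Gamma(α+Σx, β+Σt) = Gamma(14, 20).
The posterior predictive for a window of length T is Negative Binomial with variance T·α'·(β'+T)/β'² = 7·14·27/400 = 1323/200.

1323/200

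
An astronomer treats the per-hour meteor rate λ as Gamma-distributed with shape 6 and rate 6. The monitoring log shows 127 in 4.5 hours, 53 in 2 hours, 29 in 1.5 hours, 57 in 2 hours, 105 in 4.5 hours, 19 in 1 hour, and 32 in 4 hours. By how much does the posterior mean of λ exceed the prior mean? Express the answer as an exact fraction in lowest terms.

Total count: 127 + 53 + 29 + 57 + 105 + 19 + 32 = 422.
Total exposure: 4.5 + 2 + 1.5 + 2 + 4.5 + 1 + 4 = 19.5 hours.
Gamma(α, β) with Poisson data over total exposure Σt gives posterior Gamma(α+Σx, β+Σt) = Gamma(428, 51/2).
Posterior mean = 428/(51/2) = 856/51; prior mean = 6/6 = 1. Difference = 856/51 − 1 = 805/51.

805/51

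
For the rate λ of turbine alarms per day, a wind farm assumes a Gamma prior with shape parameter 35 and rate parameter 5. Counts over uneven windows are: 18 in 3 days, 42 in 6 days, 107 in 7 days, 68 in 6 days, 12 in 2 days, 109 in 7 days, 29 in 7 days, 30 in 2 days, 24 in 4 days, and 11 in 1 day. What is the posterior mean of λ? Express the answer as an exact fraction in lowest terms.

97/10

Total count: 18 + 42 + 107 + 68 + 12 + 109 + 29 + 30 + 24 + 11 = 450.
Total exposure: 3 + 6 + 7 + 6 + 2 + 7 + 7 + 2 + 4 + 1 = 45 days.
Conjugate update: add total count to the shape and total exposure to the rate, giving Gamma(485, 50).
Posterior mean = α'/β' = 485/50 = 97/10.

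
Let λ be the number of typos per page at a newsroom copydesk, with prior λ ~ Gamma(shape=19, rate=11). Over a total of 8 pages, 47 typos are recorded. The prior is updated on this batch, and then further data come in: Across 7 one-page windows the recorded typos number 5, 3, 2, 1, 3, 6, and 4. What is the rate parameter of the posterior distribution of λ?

26

Total count 47 over total exposure 8 pages.
After the first batch: Gamma(19 + 47, 11 + 8) = Gamma(66, 19).
Total count: 5 + 3 + 2 + 1 + 3 + 6 + 4 = 24.
Total exposure: 7 pages.
After the second batch: Gamma(66 + 24, 19 + 7) = Gamma(90, 26).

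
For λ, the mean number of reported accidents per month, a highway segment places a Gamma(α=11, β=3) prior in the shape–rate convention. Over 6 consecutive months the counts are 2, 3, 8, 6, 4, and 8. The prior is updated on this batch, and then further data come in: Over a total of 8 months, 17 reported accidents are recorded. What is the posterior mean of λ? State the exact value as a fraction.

59/17

Total count: 2 + 3 + 8 + 6 + 4 + 8 = 31.
Total exposure: 6 months.
After the first batch: Gamma(11 + 31, 3 + 6) = Gamma(42, 9).
Total count 17 over total exposure 8 months.
After the second batch: Gamma(42 + 17, 9 + 8) = Gamma(59, 17).
Posterior mean = α'/β' = 59/17.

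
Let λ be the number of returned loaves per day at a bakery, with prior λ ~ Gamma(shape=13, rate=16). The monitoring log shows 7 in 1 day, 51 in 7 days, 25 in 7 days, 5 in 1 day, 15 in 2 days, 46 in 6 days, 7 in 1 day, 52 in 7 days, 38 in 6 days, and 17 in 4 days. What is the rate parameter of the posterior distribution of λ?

Total count: 7 + 51 + 25 + 5 + 15 + 46 + 7 + 52 + 38 + 17 = 263.
Total exposure: 1 + 7 + 7 + 1 + 2 + 6 + 1 + 7 + 6 + 4 = 42 days.
Gamma(α, β) with Poisson data over total exposure Σt gives posterior Gamma(α+Σx, β+Σt) = Gamma(276, 58).

58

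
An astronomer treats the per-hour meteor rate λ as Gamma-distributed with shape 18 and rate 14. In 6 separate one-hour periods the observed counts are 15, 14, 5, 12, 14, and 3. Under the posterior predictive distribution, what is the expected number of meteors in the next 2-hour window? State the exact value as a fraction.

81/10

Total count: 15 + 14 + 5 + 12 + 14 + 3 = 63.
Total exposure: 6 hours.
By Gamma–Poisson conjugacy, the posterior is Gamma(α + Σx, β + Σt) = Gamma(18 + 63, 14 + 6) = Gamma(81, 20).
Predictive mean over a 2-hour window = T·E[λ|data] = 2·81/20 = 81/10.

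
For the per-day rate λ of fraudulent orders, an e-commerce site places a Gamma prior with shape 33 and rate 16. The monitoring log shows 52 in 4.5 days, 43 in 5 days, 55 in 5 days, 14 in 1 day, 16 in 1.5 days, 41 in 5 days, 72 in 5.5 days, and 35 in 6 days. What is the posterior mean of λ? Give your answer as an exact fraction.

Total count: 52 + 43 + 55 + 14 + 16 + 41 + 72 + 35 = 328.
Total exposure: 4.5 + 5 + 5 + 1 + 1.5 + 5 + 5.5 + 6 = 33.5 days.
By Gamma–Poisson conjugacy, the posterior is Gamma(α + Σx, β + Σt) = Gamma(33 + 328, 16 + 33.5) = Gamma(361, 99/2).
Posterior mean = α'/β' = 361/(99/2) = 722/99.

722/99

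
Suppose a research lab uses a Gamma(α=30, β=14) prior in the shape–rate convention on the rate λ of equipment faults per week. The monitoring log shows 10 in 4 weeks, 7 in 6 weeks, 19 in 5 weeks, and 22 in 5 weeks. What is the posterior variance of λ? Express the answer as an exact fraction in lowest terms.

Total count: 10 + 7 + 19 + 22 = 58.
Total exposure: 4 + 6 + 5 + 5 = 20 weeks.
Posterior: α' = 30 + 58 = 88, β' = 14 + 20 = 34.
Posterior variance = α'/β'² = 88/1156 = 22/289.

22/289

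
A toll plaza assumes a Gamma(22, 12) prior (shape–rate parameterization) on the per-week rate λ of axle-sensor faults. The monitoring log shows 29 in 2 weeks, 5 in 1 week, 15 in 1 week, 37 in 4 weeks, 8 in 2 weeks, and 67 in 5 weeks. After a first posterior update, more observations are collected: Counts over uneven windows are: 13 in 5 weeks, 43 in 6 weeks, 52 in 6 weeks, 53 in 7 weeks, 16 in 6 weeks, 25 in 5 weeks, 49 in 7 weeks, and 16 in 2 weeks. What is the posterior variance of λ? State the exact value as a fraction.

450/5041

Total count: 29 + 5 + 15 + 37 + 8 + 67 = 161.
Total exposure: 2 + 1 + 1 + 4 + 2 + 5 = 15 weeks.
After the first batch: Gamma(22 + 161, 12 + 15) = Gamma(183, 27).
Total count: 13 + 43 + 52 + 53 + 16 + 25 + 49 + 16 = 267.
Total exposure: 5 + 6 + 6 + 7 + 6 + 5 + 7 + 2 = 44 weeks.
After the second batch: Gamma(183 + 267, 27 + 44) = Gamma(450, 71).
Posterior variance = α'/β'² = 450/5041.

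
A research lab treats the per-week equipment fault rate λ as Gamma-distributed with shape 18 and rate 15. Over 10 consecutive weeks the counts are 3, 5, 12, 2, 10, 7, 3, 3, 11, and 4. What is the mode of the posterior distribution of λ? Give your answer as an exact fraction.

Total count: 3 + 5 + 12 + 2 + 10 + 7 + 3 + 3 + 11 + 4 = 60.
Total exposure: 10 weeks.
The Gamma prior is conjugate for the Poisson rate, so λ | data ~ Gamma(18+60, 15+10) = Gamma(78, 25).
Posterior mode = (α'−1)/β' = 77/25.

77/25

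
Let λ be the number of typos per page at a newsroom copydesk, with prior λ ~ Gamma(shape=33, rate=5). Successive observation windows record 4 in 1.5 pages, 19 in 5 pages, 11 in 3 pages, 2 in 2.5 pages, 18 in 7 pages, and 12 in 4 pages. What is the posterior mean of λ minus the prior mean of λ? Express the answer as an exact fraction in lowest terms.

-429/140

Total count: 4 + 19 + 11 + 2 + 18 + 12 = 66.
Total exposure: 1.5 + 5 + 3 + 2.5 + 7 + 4 = 23 pages.
Conjugate update: add total count to the shape and total exposure to the rate, giving Gamma(99, 28).
Posterior mean = 99/28 = 99/28; prior mean = 33/5 = 33/5. Difference = 99/28 − 33/5 = -429/140.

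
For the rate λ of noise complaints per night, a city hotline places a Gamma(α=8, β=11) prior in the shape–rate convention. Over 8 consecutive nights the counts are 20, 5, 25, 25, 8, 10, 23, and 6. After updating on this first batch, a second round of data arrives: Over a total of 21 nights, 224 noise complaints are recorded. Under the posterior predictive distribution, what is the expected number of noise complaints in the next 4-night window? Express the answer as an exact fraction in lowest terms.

Total count: 20 + 5 + 25 + 25 + 8 + 10 + 23 + 6 = 122.
Total exposure: 8 nights.
After the first batch: Gamma(8 + 122, 11 + 8) = Gamma(130, 19).
Total count 224 over total exposure 21 nights.
After the second batch: Gamma(130 + 224, 19 + 21) = Gamma(354, 40).
Predictive mean over a 4-night window = T·E[λ|data] = 4·354/40 = 177/5.

177/5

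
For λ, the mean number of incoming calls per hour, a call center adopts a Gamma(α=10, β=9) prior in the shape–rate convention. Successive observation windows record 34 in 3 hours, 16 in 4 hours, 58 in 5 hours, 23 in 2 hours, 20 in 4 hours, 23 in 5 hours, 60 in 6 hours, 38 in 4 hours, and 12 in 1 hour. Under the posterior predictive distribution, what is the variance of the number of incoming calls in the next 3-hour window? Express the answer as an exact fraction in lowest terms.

Total count: 34 + 16 + 58 + 23 + 20 + 23 + 60 + 38 + 12 = 284.
Total exposure: 3 + 4 + 5 + 2 + 4 + 5 + 6 + 4 + 1 = 34 hours.
Posterior: α' = 10 + 284 = 294, β' = 9 + 34 = 43.
The posterior predictive for a window of length T is Negative Binomial with variance T·α'·(β'+T)/β'² = 3·294·46/1849 = 40572/1849.

40572/1849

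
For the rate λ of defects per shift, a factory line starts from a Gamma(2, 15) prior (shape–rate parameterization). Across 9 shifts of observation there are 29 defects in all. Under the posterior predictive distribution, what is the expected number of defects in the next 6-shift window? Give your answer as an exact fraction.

31/4

Total count 29 over total exposure 9 shifts.
By Gamma–Poisson conjugacy, the posterior is Gamma(α + Σx, β + Σt) = Gamma(2 + 29, 15 + 9) = Gamma(31, 24).
Predictive mean over a 6-shift window = T·E[λ|data] = 6·31/24 = 31/4.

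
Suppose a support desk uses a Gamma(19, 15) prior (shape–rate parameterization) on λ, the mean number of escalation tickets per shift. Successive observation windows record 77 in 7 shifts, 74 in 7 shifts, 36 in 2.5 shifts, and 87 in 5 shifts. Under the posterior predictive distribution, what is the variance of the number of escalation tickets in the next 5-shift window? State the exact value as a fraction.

Total count: 77 + 74 + 36 + 87 = 274.
Total exposure: 7 + 7 + 2.5 + 5 = 21.5 shifts.
Posterior: α' = 19 + 274 = 293, β' = 15 + 21.5 = 73/2.
The posterior predictive for a window of length T is Negative Binomial with variance T·α'·(β'+T)/β'² = 5·293·(83/2)/(5329/4) = 243190/5329.

243190/5329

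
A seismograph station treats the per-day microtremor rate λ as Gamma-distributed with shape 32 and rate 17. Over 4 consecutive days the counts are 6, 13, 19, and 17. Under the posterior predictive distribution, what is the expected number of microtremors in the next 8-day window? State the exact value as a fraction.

232/7

Total count: 6 + 13 + 19 + 17 = 55.
Total exposure: 4 days.
Conjugate update: add total count to the shape and total exposure to the rate, giving Gamma(87, 21).
Predictive mean over an 8-day window = T·E[λ|data] = 8·87/21 = 232/7.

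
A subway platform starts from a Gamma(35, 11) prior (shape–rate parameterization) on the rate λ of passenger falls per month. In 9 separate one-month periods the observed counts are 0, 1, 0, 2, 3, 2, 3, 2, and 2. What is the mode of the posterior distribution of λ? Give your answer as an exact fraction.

49/20

Total count: 0 + 1 + 0 + 2 + 3 + 2 + 3 + 2 + 2 = 15.
Total exposure: 9 months.
Posterior: α' = 35 + 15 = 50, β' = 11 + 9 = 20.
Posterior mode = (α'−1)/β' = 49/20.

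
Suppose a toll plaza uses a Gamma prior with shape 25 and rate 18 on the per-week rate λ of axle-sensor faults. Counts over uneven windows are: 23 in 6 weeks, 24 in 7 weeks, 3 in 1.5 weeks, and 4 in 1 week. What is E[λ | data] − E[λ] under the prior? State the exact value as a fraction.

Total count: 23 + 24 + 3 + 4 = 54.
Total exposure: 6 + 7 + 1.5 + 1 = 15.5 weeks.
Posterior: α' = 25 + 54 = 79, β' = 18 + 15.5 = 67/2.
Posterior mean = 79/(67/2) = 158/67; prior mean = 25/18 = 25/18. Difference = 158/67 − 25/18 = 1169/1206.

1169/1206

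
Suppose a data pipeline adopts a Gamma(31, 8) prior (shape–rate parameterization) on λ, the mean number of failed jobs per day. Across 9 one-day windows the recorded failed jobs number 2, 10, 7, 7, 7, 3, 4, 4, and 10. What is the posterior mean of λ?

Total count: 2 + 10 + 7 + 7 + 7 + 3 + 4 + 4 + 10 = 54.
Total exposure: 9 days.
Conjugate update: add total count to the shape and total exposure to the rate, giving Gamma(85, 17).
Posterior mean = α'/β' = 85/17 = 5.

5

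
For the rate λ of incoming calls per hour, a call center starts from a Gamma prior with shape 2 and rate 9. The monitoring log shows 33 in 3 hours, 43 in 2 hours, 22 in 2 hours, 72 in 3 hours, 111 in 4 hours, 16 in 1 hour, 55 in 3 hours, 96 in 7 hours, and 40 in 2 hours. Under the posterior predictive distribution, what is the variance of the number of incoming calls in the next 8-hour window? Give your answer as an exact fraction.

Total count: 33 + 43 + 22 + 72 + 111 + 16 + 55 + 96 + 40 = 488.
Total exposure: 3 + 2 + 2 + 3 + 4 + 1 + 3 + 7 + 2 = 27 hours.
Gamma(α, β) with Poisson data over total exposure Σt gives posterior Gamma(α+Σx, β+Σt) = Gamma(490, 36).
The posterior predictive for a window of length T is Negative Binomial with variance T·α'·(β'+T)/β'² = 8·490·44/1296 = 10780/81.

10780/81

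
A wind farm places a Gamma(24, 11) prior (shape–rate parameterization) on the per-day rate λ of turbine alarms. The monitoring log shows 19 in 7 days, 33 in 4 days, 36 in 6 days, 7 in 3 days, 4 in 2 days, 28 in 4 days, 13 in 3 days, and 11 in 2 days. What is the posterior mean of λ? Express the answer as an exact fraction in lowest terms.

25/6

Total count: 19 + 33 + 36 + 7 + 4 + 28 + 13 + 11 = 151.
Total exposure: 7 + 4 + 6 + 3 + 2 + 4 + 3 + 2 = 31 days.
Conjugate update: add total count to the shape and total exposure to the rate, giving Gamma(175, 42).
Posterior mean = α'/β' = 175/42 = 25/6.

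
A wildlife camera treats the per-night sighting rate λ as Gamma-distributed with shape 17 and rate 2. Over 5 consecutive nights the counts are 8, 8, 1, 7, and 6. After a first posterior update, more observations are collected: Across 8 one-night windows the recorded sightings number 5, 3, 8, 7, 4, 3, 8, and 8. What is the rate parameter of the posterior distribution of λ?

Total count: 8 + 8 + 1 + 7 + 6 = 30.
Total exposure: 5 nights.
After the first batch: Gamma(17 + 30, 2 + 5) = Gamma(47, 7).
Total count: 5 + 3 + 8 + 7 + 4 + 3 + 8 + 8 = 46.
Total exposure: 8 nights.
After the second batch: Gamma(47 + 46, 7 + 8) = Gamma(93, 15).

15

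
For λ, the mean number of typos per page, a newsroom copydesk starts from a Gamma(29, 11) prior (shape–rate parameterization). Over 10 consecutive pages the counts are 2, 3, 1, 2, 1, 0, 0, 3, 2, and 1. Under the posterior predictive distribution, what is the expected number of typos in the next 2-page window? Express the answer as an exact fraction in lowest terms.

Total count: 2 + 3 + 1 + 2 + 1 + 0 + 0 + 3 + 2 + 1 = 15.
Total exposure: 10 pages.
The Gamma prior is conjugate for the Poisson rate, so λ | data ~ Gamma(29+15, 11+10) = Gamma(44, 21).
Predictive mean over a 2-page window = T·E[λ|data] = 2·44/21 = 88/21.

88/21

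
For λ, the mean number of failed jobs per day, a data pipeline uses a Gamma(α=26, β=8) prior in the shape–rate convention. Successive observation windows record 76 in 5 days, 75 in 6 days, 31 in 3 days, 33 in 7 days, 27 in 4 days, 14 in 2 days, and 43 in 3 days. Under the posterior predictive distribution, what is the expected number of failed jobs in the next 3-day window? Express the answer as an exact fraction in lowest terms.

975/38

Total count: 76 + 75 + 31 + 33 + 27 + 14 + 43 = 299.
Total exposure: 5 + 6 + 3 + 7 + 4 + 2 + 3 = 30 days.
Conjugate update: add total count to the shape and total exposure to the rate, giving Gamma(325, 38).
Predictive mean over a 3-day window = T·E[λ|data] = 3·325/38 = 975/38.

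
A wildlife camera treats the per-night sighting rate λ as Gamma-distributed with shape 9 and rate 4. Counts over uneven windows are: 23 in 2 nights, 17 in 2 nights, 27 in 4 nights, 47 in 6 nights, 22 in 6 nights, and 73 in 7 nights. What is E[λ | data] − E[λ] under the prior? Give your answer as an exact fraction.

Total count: 23 + 17 + 27 + 47 + 22 + 73 = 209.
Total exposure: 2 + 2 + 4 + 6 + 6 + 7 = 27 nights.
By Gamma–Poisson conjugacy, the posterior is Gamma(α + Σx, β + Σt) = Gamma(9 + 209, 4 + 27) = Gamma(218, 31).
Posterior mean = 218/31 = 218/31; prior mean = 9/4 = 9/4. Difference = 218/31 − 9/4 = 593/124.

593/124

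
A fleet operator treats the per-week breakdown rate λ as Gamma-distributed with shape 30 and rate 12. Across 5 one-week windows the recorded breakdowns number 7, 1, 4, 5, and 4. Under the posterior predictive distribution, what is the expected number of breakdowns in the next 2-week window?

Total count: 7 + 1 + 4 + 5 + 4 = 21.
Total exposure: 5 weeks.
By Gamma–Poisson conjugacy, the posterior is Gamma(α + Σx, β + Σt) = Gamma(30 + 21, 12 + 5) = Gamma(51, 17).
Predictive mean over a 2-week window = T·E[λ|data] = 2·51/17 = 6.

6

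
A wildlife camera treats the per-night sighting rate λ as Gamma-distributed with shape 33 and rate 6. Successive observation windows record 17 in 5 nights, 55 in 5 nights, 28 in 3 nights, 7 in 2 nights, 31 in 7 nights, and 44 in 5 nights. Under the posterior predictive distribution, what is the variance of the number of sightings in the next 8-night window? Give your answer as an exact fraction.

Total count: 17 + 55 + 28 + 7 + 31 + 44 = 182.
Total exposure: 5 + 5 + 3 + 2 + 7 + 5 = 27 nights.
Gamma(α, β) with Poisson data over total exposure Σt gives posterior Gamma(α+Σx, β+Σt) = Gamma(215, 33).
The posterior predictive for a window of length T is Negative Binomial with variance T·α'·(β'+T)/β'² = 8·215·41/1089 = 70520/1089.

70520/1089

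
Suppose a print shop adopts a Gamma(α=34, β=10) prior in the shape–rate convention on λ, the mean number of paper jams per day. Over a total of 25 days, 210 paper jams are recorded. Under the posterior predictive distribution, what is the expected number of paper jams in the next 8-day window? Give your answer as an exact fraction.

Total count 210 over total exposure 25 days.
Conjugate update: add total count to the shape and total exposure to the rate, giving Gamma(244, 35).
Predictive mean over an 8-day window = T·E[λ|data] = 8·244/35 = 1952/35.

1952/35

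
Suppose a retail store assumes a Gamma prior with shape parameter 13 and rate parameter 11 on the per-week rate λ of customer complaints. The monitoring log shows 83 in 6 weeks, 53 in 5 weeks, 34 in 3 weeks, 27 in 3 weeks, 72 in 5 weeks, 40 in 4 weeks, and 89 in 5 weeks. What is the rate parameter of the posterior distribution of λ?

Total count: 83 + 53 + 34 + 27 + 72 + 40 + 89 = 398.
Total exposure: 6 + 5 + 3 + 3 + 5 + 4 + 5 = 31 weeks.
The Gamma prior is conjugate for the Poisson rate, so λ | data ~ Gamma(13+398, 11+31) = Gamma(411, 42).

42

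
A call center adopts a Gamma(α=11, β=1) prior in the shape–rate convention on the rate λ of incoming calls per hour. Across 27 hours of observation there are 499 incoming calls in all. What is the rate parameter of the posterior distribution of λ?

28

Total count 499 over total exposure 27 hours.
Gamma(α, β) with Poisson data over total exposure Σt gives posterior Gamma(α+Σx, β+Σt) = Gamma(510, 28).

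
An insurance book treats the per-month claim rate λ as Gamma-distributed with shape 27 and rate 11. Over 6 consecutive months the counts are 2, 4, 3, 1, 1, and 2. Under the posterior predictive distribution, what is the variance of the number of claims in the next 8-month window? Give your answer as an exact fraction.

8000/289

Total count: 2 + 4 + 3 + 1 + 1 + 2 = 13.
Total exposure: 6 months.
Posterior: α' = 27 + 13 = 40, β' = 11 + 6 = 17.
The posterior predictive for a window of length T is Negative Binomial with variance T·α'·(β'+T)/β'² = 8·40·25/289 = 8000/289.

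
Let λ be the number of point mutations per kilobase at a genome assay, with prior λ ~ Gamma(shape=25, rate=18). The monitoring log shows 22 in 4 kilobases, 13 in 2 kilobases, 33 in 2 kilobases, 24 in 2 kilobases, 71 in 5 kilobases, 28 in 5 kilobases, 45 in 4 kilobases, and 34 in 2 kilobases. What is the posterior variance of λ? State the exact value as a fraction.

Total count: 22 + 13 + 33 + 24 + 71 + 28 + 45 + 34 = 270.
Total exposure: 4 + 2 + 2 + 2 + 5 + 5 + 4 + 2 = 26 kilobases.
The Gamma prior is conjugate for the Poisson rate, so λ | data ~ Gamma(25+270, 18+26) = Gamma(295, 44).
Posterior variance = α'/β'² = 295/1936.

295/1936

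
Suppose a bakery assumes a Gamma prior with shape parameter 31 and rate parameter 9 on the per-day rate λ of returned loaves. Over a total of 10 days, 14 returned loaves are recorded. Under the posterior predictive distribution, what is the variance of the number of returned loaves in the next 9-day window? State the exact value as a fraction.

Total count 14 over total exposure 10 days.
Conjugate update: add total count to the shape and total exposure to the rate, giving Gamma(45, 19).
The posterior predictive for a window of length T is Negative Binomial with variance T·α'·(β'+T)/β'² = 9·45·28/361 = 11340/361.

11340/361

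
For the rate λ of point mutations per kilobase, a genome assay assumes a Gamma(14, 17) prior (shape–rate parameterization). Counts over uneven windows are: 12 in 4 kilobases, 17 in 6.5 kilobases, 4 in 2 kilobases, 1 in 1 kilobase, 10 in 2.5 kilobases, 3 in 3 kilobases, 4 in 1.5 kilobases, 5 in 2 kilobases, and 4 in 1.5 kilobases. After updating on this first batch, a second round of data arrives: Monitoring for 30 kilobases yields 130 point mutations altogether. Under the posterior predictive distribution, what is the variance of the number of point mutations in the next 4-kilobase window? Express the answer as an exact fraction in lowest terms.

Total count: 12 + 17 + 4 + 1 + 10 + 3 + 4 + 5 + 4 = 60.
Total exposure: 4 + 6.5 + 2 + 1 + 2.5 + 3 + 1.5 + 2 + 1.5 = 24 kilobases.
After the first batch: Gamma(14 + 60, 17 + 24) = Gamma(74, 41).
Total count 130 over total exposure 30 kilobases.
After the second batch: Gamma(74 + 130, 41 + 30) = Gamma(204, 71).
The posterior predictive for a window of length T is Negative Binomial with variance T·α'·(β'+T)/β'² = 4·204·75/5041 = 61200/5041.

61200/5041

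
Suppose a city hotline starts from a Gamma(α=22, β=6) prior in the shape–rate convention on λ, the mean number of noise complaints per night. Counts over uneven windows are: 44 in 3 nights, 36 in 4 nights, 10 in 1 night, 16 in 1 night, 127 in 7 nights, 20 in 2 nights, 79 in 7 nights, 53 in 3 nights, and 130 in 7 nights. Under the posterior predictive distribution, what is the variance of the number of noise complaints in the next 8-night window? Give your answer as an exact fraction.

210504/1681

Total count: 44 + 36 + 10 + 16 + 127 + 20 + 79 + 53 + 130 = 515.
Total exposure: 3 + 4 + 1 + 1 + 7 + 2 + 7 + 3 + 7 = 35 nights.
Posterior: α' = 22 + 515 = 537, β' = 6 + 35 = 41.
The posterior predictive for a window of length T is Negative Binomial with variance T·α'·(β'+T)/β'² = 8·537·49/1681 = 210504/1681.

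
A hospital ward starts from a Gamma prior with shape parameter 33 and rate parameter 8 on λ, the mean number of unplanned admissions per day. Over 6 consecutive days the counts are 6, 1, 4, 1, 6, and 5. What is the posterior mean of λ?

4

Total count: 6 + 1 + 4 + 1 + 6 + 5 = 23.
Total exposure: 6 days.
By Gamma–Poisson conjugacy, the posterior is Gamma(α + Σx, β + Σt) = Gamma(33 + 23, 8 + 6) = Gamma(56, 14).
Posterior mean = α'/β' = 56/14 = 4.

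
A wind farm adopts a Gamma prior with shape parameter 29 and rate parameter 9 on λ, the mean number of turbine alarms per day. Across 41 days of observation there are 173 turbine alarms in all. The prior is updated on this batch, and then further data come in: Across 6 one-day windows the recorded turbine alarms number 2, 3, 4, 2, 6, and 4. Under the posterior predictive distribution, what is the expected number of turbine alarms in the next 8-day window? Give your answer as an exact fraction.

Total count 173 over total exposure 41 days.
After the first batch: Gamma(29 + 173, 9 + 41) = Gamma(202, 50).
Total count: 2 + 3 + 4 + 2 + 6 + 4 = 21.
Total exposure: 6 days.
After the second batch: Gamma(202 + 21, 50 + 6) = Gamma(223, 56).
Predictive mean over an 8-day window = T·E[λ|data] = 8·223/56 = 223/7.

223/7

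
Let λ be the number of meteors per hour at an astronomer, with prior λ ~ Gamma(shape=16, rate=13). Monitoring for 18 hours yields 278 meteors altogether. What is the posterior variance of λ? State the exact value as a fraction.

294/961

Total count 278 over total exposure 18 hours.
Posterior: α' = 16 + 278 = 294, β' = 13 + 18 = 31.
Posterior variance = α'/β'² = 294/961.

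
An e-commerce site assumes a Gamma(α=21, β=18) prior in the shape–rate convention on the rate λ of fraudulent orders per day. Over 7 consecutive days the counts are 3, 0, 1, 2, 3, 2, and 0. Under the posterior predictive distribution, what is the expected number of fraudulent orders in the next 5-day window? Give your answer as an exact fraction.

32/5

Total count: 3 + 0 + 1 + 2 + 3 + 2 + 0 = 11.
Total exposure: 7 days.
By Gamma–Poisson conjugacy, the posterior is Gamma(α + Σx, β + Σt) = Gamma(21 + 11, 18 + 7) = Gamma(32, 25).
Predictive mean over a 5-day window = T·E[λ|data] = 5·32/25 = 32/5.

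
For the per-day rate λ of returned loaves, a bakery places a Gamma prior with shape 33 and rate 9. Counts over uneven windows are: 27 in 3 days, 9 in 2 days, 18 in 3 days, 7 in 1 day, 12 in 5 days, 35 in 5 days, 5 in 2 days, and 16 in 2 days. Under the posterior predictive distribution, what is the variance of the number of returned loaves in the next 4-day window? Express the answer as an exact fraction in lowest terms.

Total count: 27 + 9 + 18 + 7 + 12 + 35 + 5 + 16 = 129.
Total exposure: 3 + 2 + 3 + 1 + 5 + 5 + 2 + 2 = 23 days.
By Gamma–Poisson conjugacy, the posterior is Gamma(α + Σx, β + Σt) = Gamma(33 + 129, 9 + 23) = Gamma(162, 32).
The posterior predictive for a window of length T is Negative Binomial with variance T·α'·(β'+T)/β'² = 4·162·36/1024 = 729/32.

729/32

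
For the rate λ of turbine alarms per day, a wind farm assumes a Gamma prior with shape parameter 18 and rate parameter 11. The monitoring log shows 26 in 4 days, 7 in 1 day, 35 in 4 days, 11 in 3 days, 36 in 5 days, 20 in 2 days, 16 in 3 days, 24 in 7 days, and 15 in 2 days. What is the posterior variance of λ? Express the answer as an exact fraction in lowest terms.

52/441

Total count: 26 + 7 + 35 + 11 + 36 + 20 + 16 + 24 + 15 = 190.
Total exposure: 4 + 1 + 4 + 3 + 5 + 2 + 3 + 7 + 2 = 31 days.
Posterior: α' = 18 + 190 = 208, β' = 11 + 31 = 42.
Posterior variance = α'/β'² = 208/1764 = 52/441.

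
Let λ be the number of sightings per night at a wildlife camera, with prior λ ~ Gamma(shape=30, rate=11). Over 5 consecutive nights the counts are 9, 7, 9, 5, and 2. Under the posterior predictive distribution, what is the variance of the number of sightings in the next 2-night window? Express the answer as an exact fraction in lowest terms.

Total count: 9 + 7 + 9 + 5 + 2 = 32.
Total exposure: 5 nights.
Gamma(α, β) with Poisson data over total exposure Σt gives posterior Gamma(α+Σx, β+Σt) = Gamma(62, 16).
The posterior predictive for a window of length T is Negative Binomial with variance T·α'·(β'+T)/β'² = 2·62·18/256 = 279/32.

279/32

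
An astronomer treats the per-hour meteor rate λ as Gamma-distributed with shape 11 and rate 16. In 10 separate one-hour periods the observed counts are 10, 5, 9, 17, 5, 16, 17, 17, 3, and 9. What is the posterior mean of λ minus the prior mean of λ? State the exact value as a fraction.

809/208

Total count: 10 + 5 + 9 + 17 + 5 + 16 + 17 + 17 + 3 + 9 = 108.
Total exposure: 10 hours.
The Gamma prior is conjugate for the Poisson rate, so λ | data ~ Gamma(11+108, 16+10) = Gamma(119, 26).
Posterior mean = 119/26 = 119/26; prior mean = 11/16 = 11/16. Difference = 119/26 − 11/16 = 809/208.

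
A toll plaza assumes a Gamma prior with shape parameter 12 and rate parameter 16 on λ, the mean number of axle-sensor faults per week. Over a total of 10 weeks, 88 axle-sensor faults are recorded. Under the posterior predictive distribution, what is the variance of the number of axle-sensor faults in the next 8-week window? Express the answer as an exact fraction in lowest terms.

Total count 88 over total exposure 10 weeks.
Conjugate update: add total count to the shape and total exposure to the rate, giving Gamma(100, 26).
The posterior predictive for a window of length T is Negative Binomial with variance T·α'·(β'+T)/β'² = 8·100·34/676 = 6800/169.

6800/169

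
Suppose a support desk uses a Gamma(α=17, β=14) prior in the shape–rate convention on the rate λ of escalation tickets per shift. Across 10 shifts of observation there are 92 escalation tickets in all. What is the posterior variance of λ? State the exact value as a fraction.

Total count 92 over total exposure 10 shifts.
Posterior: α' = 17 + 92 = 109, β' = 14 + 10 = 24.
Posterior variance = α'/β'² = 109/576.

109/576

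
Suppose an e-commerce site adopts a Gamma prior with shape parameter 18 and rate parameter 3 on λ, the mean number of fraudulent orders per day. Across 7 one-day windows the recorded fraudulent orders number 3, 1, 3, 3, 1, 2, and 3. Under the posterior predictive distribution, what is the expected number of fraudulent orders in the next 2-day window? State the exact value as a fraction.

Total count: 3 + 1 + 3 + 3 + 1 + 2 + 3 = 16.
Total exposure: 7 days.
Conjugate update: add total count to the shape and total exposure to the rate, giving Gamma(34, 10).
Predictive mean over a 2-day window = T·E[λ|data] = 2·34/10 = 34/5.

34/5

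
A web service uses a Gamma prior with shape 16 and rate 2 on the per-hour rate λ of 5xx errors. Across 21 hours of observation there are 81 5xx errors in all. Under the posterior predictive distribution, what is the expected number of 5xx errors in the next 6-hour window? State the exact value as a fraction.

Total count 81 over total exposure 21 hours.
Gamma(α, β) with Poisson data over total exposure Σt gives posterior Gamma(α+Σx, β+Σt) = Gamma(97, 23).
Predictive mean over a 6-hour window = T·E[λ|data] = 6·97/23 = 582/23.

582/23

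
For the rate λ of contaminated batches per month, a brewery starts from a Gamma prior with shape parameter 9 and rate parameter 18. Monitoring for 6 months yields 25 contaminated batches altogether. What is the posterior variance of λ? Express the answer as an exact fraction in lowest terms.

Total count 25 over total exposure 6 months.
Posterior: α' = 9 + 25 = 34, β' = 18 + 6 = 24.
Posterior variance = α'/β'² = 34/576 = 17/288.

17/288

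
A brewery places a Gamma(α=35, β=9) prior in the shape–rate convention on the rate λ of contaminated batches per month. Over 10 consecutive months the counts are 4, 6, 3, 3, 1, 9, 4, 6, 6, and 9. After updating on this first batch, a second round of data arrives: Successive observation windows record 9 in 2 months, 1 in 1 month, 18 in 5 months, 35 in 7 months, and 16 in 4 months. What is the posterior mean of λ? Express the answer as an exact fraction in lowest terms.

165/38

Total count: 4 + 6 + 3 + 3 + 1 + 9 + 4 + 6 + 6 + 9 = 51.
Total exposure: 10 months.
After the first batch: Gamma(35 + 51, 9 + 10) = Gamma(86, 19).
Total count: 9 + 1 + 18 + 35 + 16 = 79.
Total exposure: 2 + 1 + 5 + 7 + 4 = 19 months.
After the second batch: Gamma(86 + 79, 19 + 19) = Gamma(165, 38).
Posterior mean = α'/β' = 165/38.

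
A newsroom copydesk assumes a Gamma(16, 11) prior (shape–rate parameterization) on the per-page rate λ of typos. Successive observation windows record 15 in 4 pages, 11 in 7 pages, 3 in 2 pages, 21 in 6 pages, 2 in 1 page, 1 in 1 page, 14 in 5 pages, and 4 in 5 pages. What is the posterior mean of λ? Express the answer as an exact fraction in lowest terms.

Total count: 15 + 11 + 3 + 21 + 2 + 1 + 14 + 4 = 71.
Total exposure: 4 + 7 + 2 + 6 + 1 + 1 + 5 + 5 = 31 pages.
Conjugate update: add total count to the shape and total exposure to the rate, giving Gamma(87, 42).
Posterior mean = α'/β' = 87/42 = 29/14.

29/14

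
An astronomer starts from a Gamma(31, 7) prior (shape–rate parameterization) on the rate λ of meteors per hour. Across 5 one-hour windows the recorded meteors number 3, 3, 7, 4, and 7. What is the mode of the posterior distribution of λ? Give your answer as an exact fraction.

9/2

Total count: 3 + 3 + 7 + 4 + 7 = 24.
Total exposure: 5 hours.
Conjugate update: add total count to the shape and total exposure to the rate, giving Gamma(55, 12).
Posterior mode = (α'−1)/β' = 54/12 = 9/2.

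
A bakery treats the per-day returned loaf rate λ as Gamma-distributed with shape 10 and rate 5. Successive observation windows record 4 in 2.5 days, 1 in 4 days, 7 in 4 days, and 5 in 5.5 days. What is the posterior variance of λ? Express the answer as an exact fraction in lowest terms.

3/49

Total count: 4 + 1 + 7 + 5 = 17.
Total exposure: 2.5 + 4 + 4 + 5.5 = 16 days.
The Gamma prior is conjugate for the Poisson rate, so λ | data ~ Gamma(10+17, 5+16) = Gamma(27, 21).
Posterior variance = α'/β'² = 27/441 = 3/49.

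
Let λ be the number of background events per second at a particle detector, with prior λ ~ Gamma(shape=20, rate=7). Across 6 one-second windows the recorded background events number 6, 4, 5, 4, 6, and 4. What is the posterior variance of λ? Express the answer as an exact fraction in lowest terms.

49/169

Total count: 6 + 4 + 5 + 4 + 6 + 4 = 29.
Total exposure: 6 seconds.
Conjugate update: add total count to the shape and total exposure to the rate, giving Gamma(49, 13).
Posterior variance = α'/β'² = 49/169.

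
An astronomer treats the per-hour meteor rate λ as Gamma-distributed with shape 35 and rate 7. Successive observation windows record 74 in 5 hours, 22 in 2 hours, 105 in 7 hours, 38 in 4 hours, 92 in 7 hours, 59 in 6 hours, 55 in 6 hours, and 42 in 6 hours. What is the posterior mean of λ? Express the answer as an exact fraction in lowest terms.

261/25

Total count: 74 + 22 + 105 + 38 + 92 + 59 + 55 + 42 = 487.
Total exposure: 5 + 2 + 7 + 4 + 7 + 6 + 6 + 6 = 43 hours.
Gamma(α, β) with Poisson data over total exposure Σt gives posterior Gamma(α+Σx, β+Σt) = Gamma(522, 50).
Posterior mean = α'/β' = 522/50 = 261/25.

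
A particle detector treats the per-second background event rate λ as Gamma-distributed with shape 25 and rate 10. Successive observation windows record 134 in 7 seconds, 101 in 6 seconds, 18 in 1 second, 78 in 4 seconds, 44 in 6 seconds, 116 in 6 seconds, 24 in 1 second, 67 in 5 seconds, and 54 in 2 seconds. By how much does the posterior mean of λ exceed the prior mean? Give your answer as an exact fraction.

Total count: 134 + 101 + 18 + 78 + 44 + 116 + 24 + 67 + 54 = 636.
Total exposure: 7 + 6 + 1 + 4 + 6 + 6 + 1 + 5 + 2 = 38 seconds.
Conjugate update: add total count to the shape and total exposure to the rate, giving Gamma(661, 48).
Posterior mean = 661/48 = 661/48; prior mean = 25/10 = 5/2. Difference = 661/48 − 5/2 = 541/48.

541/48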